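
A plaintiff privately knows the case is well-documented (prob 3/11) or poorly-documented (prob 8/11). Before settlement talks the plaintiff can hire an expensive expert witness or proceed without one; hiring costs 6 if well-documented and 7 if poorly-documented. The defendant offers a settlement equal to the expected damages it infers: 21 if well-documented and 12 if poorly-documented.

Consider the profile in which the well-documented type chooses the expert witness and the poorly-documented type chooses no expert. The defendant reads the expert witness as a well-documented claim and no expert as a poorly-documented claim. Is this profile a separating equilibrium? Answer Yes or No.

No

Under these beliefs, the expert witness earns settlement 21 and no expert earns settlement 12.
well-documented: the expert witness nets 21 − 6 = 15; no expert nets 12. well-documented prefers the expert witness.
poorly-documented: the expert witness nets 21 − 7 = 14; no expert nets 12. poorly-documented would deviate to the expert witness.
poorly-documented has a profitable deviation, so the profile is not an equilibrium.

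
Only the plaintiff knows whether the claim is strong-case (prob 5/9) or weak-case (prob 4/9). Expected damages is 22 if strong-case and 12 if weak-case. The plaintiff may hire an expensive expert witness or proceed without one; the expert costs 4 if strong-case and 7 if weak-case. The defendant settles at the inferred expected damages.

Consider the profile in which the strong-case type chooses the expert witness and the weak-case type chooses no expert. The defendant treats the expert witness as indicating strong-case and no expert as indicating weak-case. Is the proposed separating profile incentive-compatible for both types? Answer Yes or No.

Under these beliefs, the expert witness earns settlement 22 and no expert earns settlement 12.
strong-case: the expert witness nets 22 − 4 = 18; no expert nets 12. strong-case prefers the expert witness.
weak-case: the expert witness nets 22 − 7 = 15; no expert nets 12. weak-case would deviate to the expert witness.
weak-case has a profitable deviation, so the profile is not an equilibrium.

No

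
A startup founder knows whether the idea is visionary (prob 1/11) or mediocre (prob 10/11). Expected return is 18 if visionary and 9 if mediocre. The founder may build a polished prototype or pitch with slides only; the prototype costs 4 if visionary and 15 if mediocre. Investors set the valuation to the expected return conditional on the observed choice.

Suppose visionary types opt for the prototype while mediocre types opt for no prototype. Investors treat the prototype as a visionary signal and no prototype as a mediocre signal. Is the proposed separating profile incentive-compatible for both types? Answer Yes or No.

Under these beliefs, the prototype earns valuation 18 and no prototype earns valuation 9.
visionary: the prototype nets 18 − 4 = 14; no prototype nets 9. visionary prefers the prototype.
mediocre: the prototype nets 18 − 15 = 3; no prototype nets 9. mediocre prefers no prototype.
Neither type deviates, so the separating profile is an equilibrium.

Yes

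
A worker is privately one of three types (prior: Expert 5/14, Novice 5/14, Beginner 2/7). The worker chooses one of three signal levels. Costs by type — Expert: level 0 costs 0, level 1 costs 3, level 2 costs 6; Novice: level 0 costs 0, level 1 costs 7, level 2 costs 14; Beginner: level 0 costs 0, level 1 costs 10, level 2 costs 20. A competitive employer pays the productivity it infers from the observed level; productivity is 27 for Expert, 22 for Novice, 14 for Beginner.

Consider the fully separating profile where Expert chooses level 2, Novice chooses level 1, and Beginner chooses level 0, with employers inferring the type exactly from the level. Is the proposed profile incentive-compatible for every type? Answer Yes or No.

Yes

Separating wages: level 2 → 27, level 1 → 22, level 0 → 14.
Expert (assigned level 2): level 0: 14 − 0 = 14; level 1: 22 − 3 = 19; level 2: 27 − 6 = 21. Expert stays.
Novice (assigned level 1): level 0: 14 − 0 = 14; level 1: 22 − 7 = 15; level 2: 27 − 14 = 13. Novice stays.
Beginner (assigned level 0): level 0: 14 − 0 = 14; level 1: 22 − 10 = 12; level 2: 27 − 20 = 7. Beginner stays.
Every type prefers its assigned level; separation holds.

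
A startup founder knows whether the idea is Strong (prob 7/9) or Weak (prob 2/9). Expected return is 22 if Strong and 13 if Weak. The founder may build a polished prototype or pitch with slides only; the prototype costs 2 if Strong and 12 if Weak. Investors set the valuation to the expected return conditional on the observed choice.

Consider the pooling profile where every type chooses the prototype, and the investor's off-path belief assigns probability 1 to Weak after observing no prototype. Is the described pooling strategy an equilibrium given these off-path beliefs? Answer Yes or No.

No

On path, the investor holds the prior and pays 7/9·22 + 2/9·13 = 20. Off path (no prototype), believing Weak, it pays 13.
Strong: the prototype nets 20 − 2 = 18; no prototype nets 13. Strong stays.
Weak: the prototype nets 20 − 12 = 8; no prototype nets 13. Weak would deviate.
A type deviates, so pooling fails.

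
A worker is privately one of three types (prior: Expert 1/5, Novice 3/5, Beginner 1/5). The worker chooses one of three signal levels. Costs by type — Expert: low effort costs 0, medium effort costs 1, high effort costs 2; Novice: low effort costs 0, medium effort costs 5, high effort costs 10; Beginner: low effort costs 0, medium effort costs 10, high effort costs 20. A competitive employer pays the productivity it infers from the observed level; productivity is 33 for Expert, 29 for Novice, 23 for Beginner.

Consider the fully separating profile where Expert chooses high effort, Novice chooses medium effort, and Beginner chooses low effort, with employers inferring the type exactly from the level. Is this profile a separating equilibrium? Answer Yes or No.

Yes

Separating wages: high effort → 33, medium effort → 29, low effort → 23.
Expert (assigned high effort): low effort: 23 − 0 = 23; medium effort: 29 − 1 = 28; high effort: 33 − 2 = 31. Expert stays.
Novice (assigned medium effort): low effort: 23 − 0 = 23; medium effort: 29 − 5 = 24; high effort: 33 − 10 = 23. Novice stays.
Beginner (assigned low effort): low effort: 23 − 0 = 23; medium effort: 29 − 10 = 19; high effort: 33 − 20 = 13. Beginner stays.
Every type prefers its assigned level; separation holds.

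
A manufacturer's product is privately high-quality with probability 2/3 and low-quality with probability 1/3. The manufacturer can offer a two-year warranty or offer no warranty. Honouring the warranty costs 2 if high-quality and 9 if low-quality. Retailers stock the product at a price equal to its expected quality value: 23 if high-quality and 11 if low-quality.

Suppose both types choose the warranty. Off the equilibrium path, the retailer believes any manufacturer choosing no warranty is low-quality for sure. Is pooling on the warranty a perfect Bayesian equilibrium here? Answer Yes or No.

On path, the retailer holds the prior and pays 2/3·23 + 1/3·11 = 19. Off path (no warranty), believing low-quality, it pays 11.
high-quality: the warranty nets 19 − 2 = 17; no warranty nets 11. high-quality stays.
low-quality: the warranty nets 19 − 9 = 10; no warranty nets 11. low-quality would deviate.
A type deviates, so pooling fails.

No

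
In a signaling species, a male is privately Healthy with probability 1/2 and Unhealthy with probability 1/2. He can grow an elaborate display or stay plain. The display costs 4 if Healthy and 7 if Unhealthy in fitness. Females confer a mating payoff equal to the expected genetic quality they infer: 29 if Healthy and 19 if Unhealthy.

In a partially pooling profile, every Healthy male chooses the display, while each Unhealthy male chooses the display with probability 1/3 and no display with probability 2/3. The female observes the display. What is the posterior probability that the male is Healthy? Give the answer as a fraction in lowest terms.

P(the display) = (1/2)·1 + (1/2)·(1/3) = 2/3.
By Bayes' rule, P(Healthy | the display) = (1/2) / (2/3) = 3/4.

3/4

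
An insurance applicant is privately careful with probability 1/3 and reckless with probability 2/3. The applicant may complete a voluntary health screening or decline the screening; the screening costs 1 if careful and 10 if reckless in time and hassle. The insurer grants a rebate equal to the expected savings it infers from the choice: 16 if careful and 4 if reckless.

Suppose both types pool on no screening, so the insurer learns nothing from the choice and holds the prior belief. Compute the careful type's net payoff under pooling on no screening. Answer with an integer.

Pooled rebate = 1/3·16 + 2/3·4 = 8.
careful pays no cost for no screening, so net payoff = 8.

8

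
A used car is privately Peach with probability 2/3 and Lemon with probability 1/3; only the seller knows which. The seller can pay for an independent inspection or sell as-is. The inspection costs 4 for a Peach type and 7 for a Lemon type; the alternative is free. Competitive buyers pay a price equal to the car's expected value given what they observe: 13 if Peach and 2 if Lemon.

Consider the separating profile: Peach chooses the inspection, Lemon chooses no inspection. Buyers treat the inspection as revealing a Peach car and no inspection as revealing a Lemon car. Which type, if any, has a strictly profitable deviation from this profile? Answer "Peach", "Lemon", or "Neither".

The inspection pays 13; no inspection pays 2.
Peach: assigned the inspection, nets 13 − 4 = 9; deviating to no inspection nets 2.
Lemon: assigned no inspection, nets 2; deviating to the inspection nets 13 − 7 = 6.
The Lemon type gains 4 by deviating.

Lemon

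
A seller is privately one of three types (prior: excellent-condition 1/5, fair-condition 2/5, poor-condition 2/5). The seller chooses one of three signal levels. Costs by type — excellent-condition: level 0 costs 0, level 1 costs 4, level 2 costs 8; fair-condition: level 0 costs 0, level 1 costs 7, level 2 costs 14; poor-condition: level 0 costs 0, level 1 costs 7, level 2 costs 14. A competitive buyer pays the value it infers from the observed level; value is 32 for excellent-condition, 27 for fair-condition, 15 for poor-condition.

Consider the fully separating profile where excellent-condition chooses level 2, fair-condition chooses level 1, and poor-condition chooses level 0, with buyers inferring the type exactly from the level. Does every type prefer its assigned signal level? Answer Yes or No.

Separating prices: level 2 → 32, level 1 → 27, level 0 → 15.
excellent-condition (assigned level 2): level 0: 15 − 0 = 15; level 1: 27 − 4 = 23; level 2: 32 − 8 = 24. excellent-condition stays.
fair-condition (assigned level 1): level 0: 15 − 0 = 15; level 1: 27 − 7 = 20; level 2: 32 − 14 = 18. fair-condition stays.
poor-condition (assigned level 0): level 0: 15 − 0 = 15; level 1: 27 − 7 = 20; level 2: 32 − 14 = 18. poor-condition prefers level 1.
At least one type deviates; the separating profile fails.

No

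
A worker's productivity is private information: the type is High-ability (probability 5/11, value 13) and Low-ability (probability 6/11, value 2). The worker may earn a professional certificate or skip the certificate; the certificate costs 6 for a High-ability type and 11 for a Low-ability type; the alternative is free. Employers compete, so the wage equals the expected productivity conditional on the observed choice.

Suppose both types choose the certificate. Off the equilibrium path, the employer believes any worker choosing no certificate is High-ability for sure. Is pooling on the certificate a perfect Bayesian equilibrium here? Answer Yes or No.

No

On path, the employer holds the prior and pays 5/11·13 + 6/11·2 = 7. Off path (no certificate), believing High-ability, it pays 13.
High-ability: the certificate nets 7 − 6 = 1; no certificate nets 13. High-ability would deviate.
Low-ability: the certificate nets 7 − 11 = -4; no certificate nets 13. Low-ability would deviate.
A type deviates, so pooling fails.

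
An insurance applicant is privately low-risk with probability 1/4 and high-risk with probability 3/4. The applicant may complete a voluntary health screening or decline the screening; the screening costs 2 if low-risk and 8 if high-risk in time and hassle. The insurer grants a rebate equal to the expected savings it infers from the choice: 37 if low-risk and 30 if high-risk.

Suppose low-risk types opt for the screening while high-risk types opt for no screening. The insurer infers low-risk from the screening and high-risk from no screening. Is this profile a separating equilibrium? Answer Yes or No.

Under these beliefs, the screening earns rebate 37 and no screening earns rebate 30.
low-risk: the screening nets 37 − 2 = 35; no screening nets 30. low-risk prefers the screening.
high-risk: the screening nets 37 − 8 = 29; no screening nets 30. high-risk prefers no screening.
Neither type deviates, so the separating profile is an equilibrium.

Yes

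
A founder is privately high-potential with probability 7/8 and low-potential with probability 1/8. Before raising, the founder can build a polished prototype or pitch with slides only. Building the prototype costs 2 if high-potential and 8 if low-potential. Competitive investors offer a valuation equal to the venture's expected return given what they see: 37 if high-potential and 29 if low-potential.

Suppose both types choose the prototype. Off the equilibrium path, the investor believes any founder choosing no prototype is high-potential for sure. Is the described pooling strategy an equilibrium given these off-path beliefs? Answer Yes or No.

On path, the investor holds the prior and pays 7/8·37 + 1/8·29 = 36. Off path (no prototype), believing high-potential, it pays 37.
high-potential: the prototype nets 36 − 2 = 34; no prototype nets 37. high-potential would deviate.
low-potential: the prototype nets 36 − 8 = 28; no prototype nets 37. low-potential would deviate.
A type deviates, so pooling fails.

No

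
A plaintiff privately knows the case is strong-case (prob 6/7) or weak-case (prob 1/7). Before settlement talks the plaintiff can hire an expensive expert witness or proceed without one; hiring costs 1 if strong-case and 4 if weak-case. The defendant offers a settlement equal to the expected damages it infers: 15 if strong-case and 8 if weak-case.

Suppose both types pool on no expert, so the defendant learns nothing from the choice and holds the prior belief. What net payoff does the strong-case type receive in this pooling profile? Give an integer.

14

Pooled settlement = 6/7·15 + 1/7·8 = 14.
strong-case pays no cost for no expert, so net payoff = 14.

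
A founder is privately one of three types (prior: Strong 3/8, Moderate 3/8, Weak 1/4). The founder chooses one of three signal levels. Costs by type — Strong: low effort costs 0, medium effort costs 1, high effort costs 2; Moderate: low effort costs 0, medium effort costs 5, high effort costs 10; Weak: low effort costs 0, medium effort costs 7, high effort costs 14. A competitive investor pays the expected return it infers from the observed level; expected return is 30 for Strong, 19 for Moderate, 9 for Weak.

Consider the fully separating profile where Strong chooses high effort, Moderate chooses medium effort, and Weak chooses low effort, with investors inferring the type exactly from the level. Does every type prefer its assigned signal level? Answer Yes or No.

Separating valuations: high effort → 30, medium effort → 19, low effort → 9.
Strong (assigned high effort): low effort: 9 − 0 = 9; medium effort: 19 − 1 = 18; high effort: 30 − 2 = 28. Strong stays.
Moderate (assigned medium effort): low effort: 9 − 0 = 9; medium effort: 19 − 5 = 14; high effort: 30 − 10 = 20. Moderate prefers high effort.
Weak (assigned low effort): low effort: 9 − 0 = 9; medium effort: 19 − 7 = 12; high effort: 30 − 14 = 16. Weak prefers high effort.
At least one type deviates; the separating profile fails.

No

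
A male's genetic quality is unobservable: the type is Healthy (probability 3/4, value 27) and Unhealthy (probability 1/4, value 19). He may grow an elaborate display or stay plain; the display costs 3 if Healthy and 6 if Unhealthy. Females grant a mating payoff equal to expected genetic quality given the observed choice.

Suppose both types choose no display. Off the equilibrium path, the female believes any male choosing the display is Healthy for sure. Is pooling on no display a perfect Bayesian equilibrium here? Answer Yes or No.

On path, the female holds the prior and pays 3/4·27 + 1/4·19 = 25. Off path (the display), believing Healthy, it pays 27.
Healthy: no display nets 25; the display nets 27 − 3 = 24. Healthy stays.
Unhealthy: no display nets 25; the display nets 27 − 6 = 21. Unhealthy stays.
No type deviates, so pooling is sustained.

Yes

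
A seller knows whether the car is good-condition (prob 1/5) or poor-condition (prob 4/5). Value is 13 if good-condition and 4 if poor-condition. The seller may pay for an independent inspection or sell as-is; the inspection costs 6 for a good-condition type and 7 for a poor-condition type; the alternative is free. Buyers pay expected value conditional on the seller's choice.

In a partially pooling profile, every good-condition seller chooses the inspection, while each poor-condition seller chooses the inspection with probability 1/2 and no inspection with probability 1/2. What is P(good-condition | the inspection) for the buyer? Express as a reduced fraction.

P(the inspection) = (1/5)·1 + (4/5)·(1/2) = 3/5.
By Bayes' rule, P(good-condition | the inspection) = (1/5) / (3/5) = 1/3.

1/3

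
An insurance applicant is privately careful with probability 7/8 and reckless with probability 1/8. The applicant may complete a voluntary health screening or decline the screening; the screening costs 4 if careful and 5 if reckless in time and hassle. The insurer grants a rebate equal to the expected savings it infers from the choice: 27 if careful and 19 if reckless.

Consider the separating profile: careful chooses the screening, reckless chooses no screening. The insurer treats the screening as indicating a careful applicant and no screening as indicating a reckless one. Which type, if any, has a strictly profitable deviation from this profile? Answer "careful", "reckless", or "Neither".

reckless

The screening pays 27; no screening pays 19.
careful: assigned the screening, nets 27 − 4 = 23; deviating to no screening nets 19.
reckless: assigned no screening, nets 19; deviating to the screening nets 27 − 5 = 22.
The reckless type gains 3 by deviating.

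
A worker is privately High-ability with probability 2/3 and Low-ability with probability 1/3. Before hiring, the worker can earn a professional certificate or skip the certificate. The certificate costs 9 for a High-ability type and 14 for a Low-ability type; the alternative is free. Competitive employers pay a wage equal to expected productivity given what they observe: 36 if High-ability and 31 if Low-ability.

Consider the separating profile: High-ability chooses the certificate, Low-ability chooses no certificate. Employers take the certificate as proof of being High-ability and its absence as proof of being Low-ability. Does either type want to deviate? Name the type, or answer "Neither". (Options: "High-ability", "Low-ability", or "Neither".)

The certificate pays 36; no certificate pays 31.
High-ability: assigned the certificate, nets 36 − 9 = 27; deviating to no certificate nets 31.
Low-ability: assigned no certificate, nets 31; deviating to the certificate nets 36 − 14 = 22.
The High-ability type gains 4 by deviating.

High-ability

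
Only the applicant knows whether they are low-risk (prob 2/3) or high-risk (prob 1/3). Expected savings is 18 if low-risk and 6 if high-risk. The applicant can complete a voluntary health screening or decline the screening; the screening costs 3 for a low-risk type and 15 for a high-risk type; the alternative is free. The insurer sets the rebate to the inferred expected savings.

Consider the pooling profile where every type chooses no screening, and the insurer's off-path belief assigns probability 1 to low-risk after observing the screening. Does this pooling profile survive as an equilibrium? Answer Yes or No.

No

On path, the insurer holds the prior and pays 2/3·18 + 1/3·6 = 14. Off path (the screening), believing low-risk, it pays 18.
low-risk: no screening nets 14; the screening nets 18 − 3 = 15. low-risk would deviate.
high-risk: no screening nets 14; the screening nets 18 − 15 = 3. high-risk stays.
A type deviates, so pooling fails.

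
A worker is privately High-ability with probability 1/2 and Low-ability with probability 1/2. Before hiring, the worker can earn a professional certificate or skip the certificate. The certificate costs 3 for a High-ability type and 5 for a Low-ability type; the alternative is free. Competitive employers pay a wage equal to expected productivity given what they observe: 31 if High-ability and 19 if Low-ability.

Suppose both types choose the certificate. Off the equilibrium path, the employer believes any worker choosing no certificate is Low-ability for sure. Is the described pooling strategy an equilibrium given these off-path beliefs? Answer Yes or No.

On path, the employer holds the prior and pays 1/2·31 + 1/2·19 = 25. Off path (no certificate), believing Low-ability, it pays 19.
High-ability: the certificate nets 25 − 3 = 22; no certificate nets 19. High-ability stays.
Low-ability: the certificate nets 25 − 5 = 20; no certificate nets 19. Low-ability stays.
No type deviates, so pooling is sustained.

Yes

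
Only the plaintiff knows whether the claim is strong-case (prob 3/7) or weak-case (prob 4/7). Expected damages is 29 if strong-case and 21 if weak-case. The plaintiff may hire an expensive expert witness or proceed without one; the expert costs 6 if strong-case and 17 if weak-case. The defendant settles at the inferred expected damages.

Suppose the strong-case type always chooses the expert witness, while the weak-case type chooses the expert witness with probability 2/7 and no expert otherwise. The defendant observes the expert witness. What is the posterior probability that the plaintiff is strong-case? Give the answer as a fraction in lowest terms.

21/29

P(the expert witness) = (3/7)·1 + (4/7)·(2/7) = 29/49.
By Bayes' rule, P(strong-case | the expert witness) = (3/7) / (29/49) = 21/29.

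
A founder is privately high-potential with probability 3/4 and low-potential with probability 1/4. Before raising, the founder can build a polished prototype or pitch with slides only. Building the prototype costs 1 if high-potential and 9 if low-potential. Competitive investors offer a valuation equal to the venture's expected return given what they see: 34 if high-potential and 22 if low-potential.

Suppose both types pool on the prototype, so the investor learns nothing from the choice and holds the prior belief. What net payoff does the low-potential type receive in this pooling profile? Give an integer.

22

Pooled valuation = 3/4·34 + 1/4·22 = 31.
low-potential pays cost 9 for the prototype, so net payoff = 31 − 9 = 22.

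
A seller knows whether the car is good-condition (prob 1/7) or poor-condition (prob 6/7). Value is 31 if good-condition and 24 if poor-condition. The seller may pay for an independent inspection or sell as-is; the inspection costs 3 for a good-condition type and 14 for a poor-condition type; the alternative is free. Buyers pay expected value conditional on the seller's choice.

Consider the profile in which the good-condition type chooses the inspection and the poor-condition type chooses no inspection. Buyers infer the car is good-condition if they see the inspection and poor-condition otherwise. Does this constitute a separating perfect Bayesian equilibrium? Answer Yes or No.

Yes

Under these beliefs, the inspection earns price 31 and no inspection earns price 24.
good-condition: the inspection nets 31 − 3 = 28; no inspection nets 24. good-condition prefers the inspection.
poor-condition: the inspection nets 31 − 14 = 17; no inspection nets 24. poor-condition prefers no inspection.
Neither type deviates, so the separating profile is an equilibrium.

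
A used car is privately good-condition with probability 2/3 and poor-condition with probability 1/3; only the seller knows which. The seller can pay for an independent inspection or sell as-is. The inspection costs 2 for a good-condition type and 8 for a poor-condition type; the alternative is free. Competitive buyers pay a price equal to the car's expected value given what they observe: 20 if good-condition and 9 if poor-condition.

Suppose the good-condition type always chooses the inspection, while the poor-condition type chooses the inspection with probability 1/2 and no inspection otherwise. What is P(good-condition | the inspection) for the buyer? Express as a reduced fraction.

4/5

P(the inspection) = (2/3)·1 + (1/3)·(1/2) = 5/6.
By Bayes' rule, P(good-condition | the inspection) = (2/3) / (5/6) = 4/5.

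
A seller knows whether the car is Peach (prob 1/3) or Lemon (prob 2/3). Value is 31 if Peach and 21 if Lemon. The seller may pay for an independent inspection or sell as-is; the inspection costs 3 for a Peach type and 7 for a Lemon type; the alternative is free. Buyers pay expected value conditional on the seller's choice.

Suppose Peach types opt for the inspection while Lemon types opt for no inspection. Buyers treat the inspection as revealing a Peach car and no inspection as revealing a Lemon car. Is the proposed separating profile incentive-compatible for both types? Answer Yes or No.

Under these beliefs, the inspection earns price 31 and no inspection earns price 21.
Peach: the inspection nets 31 − 3 = 28; no inspection nets 21. Peach prefers the inspection.
Lemon: the inspection nets 31 − 7 = 24; no inspection nets 21. Lemon would deviate to the inspection.
Lemon has a profitable deviation, so the profile is not an equilibrium.

No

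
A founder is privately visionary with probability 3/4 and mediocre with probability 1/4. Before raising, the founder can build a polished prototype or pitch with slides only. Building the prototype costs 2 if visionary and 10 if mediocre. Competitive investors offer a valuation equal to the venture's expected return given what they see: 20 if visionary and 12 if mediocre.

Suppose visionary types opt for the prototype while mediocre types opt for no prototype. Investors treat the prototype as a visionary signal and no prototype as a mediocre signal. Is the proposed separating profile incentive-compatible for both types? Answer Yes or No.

Yes

Under these beliefs, the prototype earns valuation 20 and no prototype earns valuation 12.
visionary: the prototype nets 20 − 2 = 18; no prototype nets 12. visionary prefers the prototype.
mediocre: the prototype nets 20 − 10 = 10; no prototype nets 12. mediocre prefers no prototype.
Neither type deviates, so the separating profile is an equilibrium.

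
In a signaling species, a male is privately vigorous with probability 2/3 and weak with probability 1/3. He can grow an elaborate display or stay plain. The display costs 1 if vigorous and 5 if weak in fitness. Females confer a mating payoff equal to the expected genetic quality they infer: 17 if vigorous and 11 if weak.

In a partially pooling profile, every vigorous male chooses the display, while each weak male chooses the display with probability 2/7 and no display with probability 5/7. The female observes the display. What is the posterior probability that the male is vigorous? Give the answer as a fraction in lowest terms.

7/8

P(the display) = (2/3)·1 + (1/3)·(2/7) = 16/21.
By Bayes' rule, P(vigorous | the display) = (2/3) / (16/21) = 7/8.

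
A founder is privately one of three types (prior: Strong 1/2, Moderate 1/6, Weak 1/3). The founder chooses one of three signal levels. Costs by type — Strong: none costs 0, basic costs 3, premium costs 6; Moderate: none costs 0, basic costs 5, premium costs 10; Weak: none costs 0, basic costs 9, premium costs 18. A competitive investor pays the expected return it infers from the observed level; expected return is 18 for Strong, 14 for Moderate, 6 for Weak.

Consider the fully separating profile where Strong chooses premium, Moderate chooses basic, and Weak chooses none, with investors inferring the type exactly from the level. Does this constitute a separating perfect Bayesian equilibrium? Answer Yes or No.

Separating valuations: premium → 18, basic → 14, none → 6.
Strong (assigned premium): none: 6 − 0 = 6; basic: 14 − 3 = 11; premium: 18 − 6 = 12. Strong stays.
Moderate (assigned basic): none: 6 − 0 = 6; basic: 14 − 5 = 9; premium: 18 − 10 = 8. Moderate stays.
Weak (assigned none): none: 6 − 0 = 6; basic: 14 − 9 = 5; premium: 18 − 18 = 0. Weak stays.
Every type prefers its assigned level; separation holds.

Yes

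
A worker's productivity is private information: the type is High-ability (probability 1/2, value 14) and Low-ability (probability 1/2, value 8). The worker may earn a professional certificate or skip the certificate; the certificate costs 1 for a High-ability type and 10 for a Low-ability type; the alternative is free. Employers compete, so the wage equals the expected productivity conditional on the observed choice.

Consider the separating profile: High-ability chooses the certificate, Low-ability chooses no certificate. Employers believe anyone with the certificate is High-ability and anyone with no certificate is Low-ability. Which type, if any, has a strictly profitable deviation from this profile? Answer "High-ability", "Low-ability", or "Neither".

The certificate pays 14; no certificate pays 8.
High-ability: assigned the certificate, nets 14 − 1 = 13; deviating to no certificate nets 8.
Low-ability: assigned no certificate, nets 8; deviating to the certificate nets 14 − 10 = 4.
Both types strictly prefer their assigned action; no profitable deviation.

Neither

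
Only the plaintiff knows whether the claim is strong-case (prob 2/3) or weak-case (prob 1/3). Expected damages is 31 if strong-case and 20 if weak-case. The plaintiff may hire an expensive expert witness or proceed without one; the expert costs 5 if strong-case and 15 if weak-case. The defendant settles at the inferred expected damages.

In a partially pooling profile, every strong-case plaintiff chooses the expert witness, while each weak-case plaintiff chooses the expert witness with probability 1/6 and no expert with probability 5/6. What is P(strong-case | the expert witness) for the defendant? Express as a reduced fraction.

P(the expert witness) = (2/3)·1 + (1/3)·(1/6) = 13/18.
By Bayes' rule, P(strong-case | the expert witness) = (2/3) / (13/18) = 12/13.

12/13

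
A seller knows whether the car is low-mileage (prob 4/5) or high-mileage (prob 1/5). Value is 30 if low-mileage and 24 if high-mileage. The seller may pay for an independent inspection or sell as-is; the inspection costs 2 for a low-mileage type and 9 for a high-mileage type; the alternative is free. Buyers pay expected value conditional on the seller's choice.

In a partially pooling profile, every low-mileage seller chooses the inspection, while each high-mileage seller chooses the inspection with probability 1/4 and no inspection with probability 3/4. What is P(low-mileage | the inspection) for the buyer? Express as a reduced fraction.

P(the inspection) = (4/5)·1 + (1/5)·(1/4) = 17/20.
By Bayes' rule, P(low-mileage | the inspection) = (4/5) / (17/20) = 16/17.

16/17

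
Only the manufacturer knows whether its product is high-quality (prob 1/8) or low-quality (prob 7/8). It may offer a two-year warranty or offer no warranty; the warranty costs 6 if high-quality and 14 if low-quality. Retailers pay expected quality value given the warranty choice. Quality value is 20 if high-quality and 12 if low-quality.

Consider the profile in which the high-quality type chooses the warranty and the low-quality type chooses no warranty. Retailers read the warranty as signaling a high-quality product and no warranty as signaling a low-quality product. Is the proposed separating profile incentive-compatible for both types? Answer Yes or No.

Yes

Under these beliefs, the warranty earns price 20 and no warranty earns price 12.
high-quality: the warranty nets 20 − 6 = 14; no warranty nets 12. high-quality prefers the warranty.
low-quality: the warranty nets 20 − 14 = 6; no warranty nets 12. low-quality prefers no warranty.
Neither type deviates, so the separating profile is an equilibrium.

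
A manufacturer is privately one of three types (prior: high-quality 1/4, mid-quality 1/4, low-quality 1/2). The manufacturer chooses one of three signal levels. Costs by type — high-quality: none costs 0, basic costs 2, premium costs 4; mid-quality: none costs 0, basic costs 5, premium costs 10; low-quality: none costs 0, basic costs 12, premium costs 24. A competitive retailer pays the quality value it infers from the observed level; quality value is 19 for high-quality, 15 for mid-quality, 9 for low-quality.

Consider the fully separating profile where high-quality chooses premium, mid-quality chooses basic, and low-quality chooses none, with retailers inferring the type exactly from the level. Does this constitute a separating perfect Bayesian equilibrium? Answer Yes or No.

Yes

Separating prices: premium → 19, basic → 15, none → 9.
high-quality (assigned premium): none: 9 − 0 = 9; basic: 15 − 2 = 13; premium: 19 − 4 = 15. high-quality stays.
mid-quality (assigned basic): none: 9 − 0 = 9; basic: 15 − 5 = 10; premium: 19 − 10 = 9. mid-quality stays.
low-quality (assigned none): none: 9 − 0 = 9; basic: 15 − 12 = 3; premium: 19 − 24 = -5. low-quality stays.
Every type prefers its assigned level; separation holds.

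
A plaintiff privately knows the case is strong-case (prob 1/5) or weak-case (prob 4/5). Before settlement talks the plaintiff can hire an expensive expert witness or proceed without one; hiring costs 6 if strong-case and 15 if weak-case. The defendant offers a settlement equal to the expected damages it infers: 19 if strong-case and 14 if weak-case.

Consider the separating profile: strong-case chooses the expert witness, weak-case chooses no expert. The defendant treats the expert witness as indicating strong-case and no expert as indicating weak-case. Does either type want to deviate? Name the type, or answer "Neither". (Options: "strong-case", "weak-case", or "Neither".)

strong-case

The expert witness pays 19; no expert pays 14.
strong-case: assigned the expert witness, nets 19 − 6 = 13; deviating to no expert nets 14.
weak-case: assigned no expert, nets 14; deviating to the expert witness nets 19 − 15 = 4.
The strong-case type gains 1 by deviating.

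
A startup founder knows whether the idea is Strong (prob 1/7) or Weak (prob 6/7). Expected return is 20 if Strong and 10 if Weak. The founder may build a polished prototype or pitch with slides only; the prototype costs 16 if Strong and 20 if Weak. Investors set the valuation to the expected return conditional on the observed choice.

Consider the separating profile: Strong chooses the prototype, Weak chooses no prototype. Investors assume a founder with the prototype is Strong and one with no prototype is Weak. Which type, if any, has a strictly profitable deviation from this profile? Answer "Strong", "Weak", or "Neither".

Strong

The prototype pays 20; no prototype pays 10.
Strong: assigned the prototype, nets 20 − 16 = 4; deviating to no prototype nets 10.
Weak: assigned no prototype, nets 10; deviating to the prototype nets 20 − 20 = 0.
The Strong type gains 6 by deviating.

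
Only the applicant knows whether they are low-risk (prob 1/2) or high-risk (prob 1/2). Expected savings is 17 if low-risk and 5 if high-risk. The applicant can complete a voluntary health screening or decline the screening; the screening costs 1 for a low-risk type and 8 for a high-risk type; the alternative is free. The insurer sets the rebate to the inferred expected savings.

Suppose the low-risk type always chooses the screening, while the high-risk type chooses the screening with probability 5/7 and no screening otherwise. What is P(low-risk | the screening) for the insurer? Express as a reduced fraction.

7/12

P(the screening) = (1/2)·1 + (1/2)·(5/7) = 6/7.
By Bayes' rule, P(low-risk | the screening) = (1/2) / (6/7) = 7/12.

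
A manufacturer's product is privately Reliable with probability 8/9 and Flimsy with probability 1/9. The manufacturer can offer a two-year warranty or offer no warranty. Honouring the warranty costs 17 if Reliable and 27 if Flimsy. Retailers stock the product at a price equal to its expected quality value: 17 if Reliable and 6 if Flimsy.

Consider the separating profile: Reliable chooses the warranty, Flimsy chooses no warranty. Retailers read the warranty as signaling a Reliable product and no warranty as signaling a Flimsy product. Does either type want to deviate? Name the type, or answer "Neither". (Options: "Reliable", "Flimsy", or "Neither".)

Reliable

The warranty pays 17; no warranty pays 6.
Reliable: assigned the warranty, nets 17 − 17 = 0; deviating to no warranty nets 6.
Flimsy: assigned no warranty, nets 6; deviating to the warranty nets 17 − 27 = -10.
The Reliable type gains 6 by deviating.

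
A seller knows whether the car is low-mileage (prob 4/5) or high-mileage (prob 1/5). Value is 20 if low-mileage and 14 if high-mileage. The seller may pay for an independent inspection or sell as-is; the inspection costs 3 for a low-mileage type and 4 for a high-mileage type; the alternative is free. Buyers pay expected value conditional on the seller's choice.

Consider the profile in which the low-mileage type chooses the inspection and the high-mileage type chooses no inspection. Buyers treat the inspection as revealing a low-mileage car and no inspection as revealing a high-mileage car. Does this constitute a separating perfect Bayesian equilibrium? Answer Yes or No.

No

Under these beliefs, the inspection earns price 20 and no inspection earns price 14.
low-mileage: the inspection nets 20 − 3 = 17; no inspection nets 14. low-mileage prefers the inspection.
high-mileage: the inspection nets 20 − 4 = 16; no inspection nets 14. high-mileage would deviate to the inspection.
high-mileage has a profitable deviation, so the profile is not an equilibrium.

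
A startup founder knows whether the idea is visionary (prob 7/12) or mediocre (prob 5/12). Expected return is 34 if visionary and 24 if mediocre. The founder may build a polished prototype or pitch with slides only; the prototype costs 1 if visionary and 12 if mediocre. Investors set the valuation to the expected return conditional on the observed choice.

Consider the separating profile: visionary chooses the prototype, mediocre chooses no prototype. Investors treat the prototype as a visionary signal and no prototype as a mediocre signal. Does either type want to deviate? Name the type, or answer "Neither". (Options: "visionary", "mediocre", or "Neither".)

The prototype pays 34; no prototype pays 24.
visionary: assigned the prototype, nets 34 − 1 = 33; deviating to no prototype nets 24.
mediocre: assigned no prototype, nets 24; deviating to the prototype nets 34 − 12 = 22.
Both types strictly prefer their assigned action; no profitable deviation.

Neither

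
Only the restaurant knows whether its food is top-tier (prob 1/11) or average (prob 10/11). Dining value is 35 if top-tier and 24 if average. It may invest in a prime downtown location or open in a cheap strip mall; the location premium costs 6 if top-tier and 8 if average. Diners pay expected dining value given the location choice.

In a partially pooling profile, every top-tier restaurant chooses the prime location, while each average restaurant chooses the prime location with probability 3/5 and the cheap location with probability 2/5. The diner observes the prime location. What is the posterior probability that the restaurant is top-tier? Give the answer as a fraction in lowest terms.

1/7

P(the prime location) = (1/11)·1 + (10/11)·(3/5) = 7/11.
By Bayes' rule, P(top-tier | the prime location) = (1/11) / (7/11) = 1/7.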